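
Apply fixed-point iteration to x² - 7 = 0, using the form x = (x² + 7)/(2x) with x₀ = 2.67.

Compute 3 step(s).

Equation: x² - 7 = 0
Fixed-point form: x = (x² + 7)/(2x)
x₀ = 2.67

x_1 = g(2.670000) = 2.645861
x_2 = g(2.645861) = 2.645751
x_3 = g(2.645751) = 2.645751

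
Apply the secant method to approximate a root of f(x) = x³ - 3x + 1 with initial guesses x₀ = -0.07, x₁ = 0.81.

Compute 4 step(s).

f(x) = x³ - 3x + 1
x₀ = -0.07, x₁ = 0.81

Secant formula: x_{n+1} = x_n - f(x_n)(x_n - x_{n-1})/(f(x_n) - f(x_{n-1}))

Iteration 1:
  f(-0.070000) = 1.209657
  f(0.810000) = -0.898559
  x_2 = 0.810000 - (-0.898559)×(0.810000 - (-0.070000))/(-0.898559 - 1.209657)
       = 0.434928
Iteration 2:
  f(0.810000) = -0.898559
  f(0.434928) = -0.222513
  x_3 = 0.434928 - (-0.222513)×(0.434928 - 0.810000)/(-0.222513 - (-0.898559))
       = 0.311478
Iteration 3:
  f(0.434928) = -0.222513
  f(0.311478) = 0.095786
  x_4 = 0.311478 - 0.095786×(0.311478 - 0.434928)/(0.095786 - (-0.222513))
       = 0.348628
Iteration 4:
  f(0.311478) = 0.095786
  f(0.348628) = -0.003511
  x_5 = 0.348628 - (-0.003511)×(0.348628 - 0.311478)/(-0.003511 - 0.095786)
       = 0.347314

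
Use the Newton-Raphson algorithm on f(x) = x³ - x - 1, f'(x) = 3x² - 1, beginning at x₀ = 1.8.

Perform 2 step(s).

f(x) = x³ - x - 1
f'(x) = 3x² - 1
x₀ = 1.8

Newton-Raphson formula: x_{n+1} = x_n - f(x_n)/f'(x_n)

Iteration 1:
  f(1.800000) = 3.032000
  f'(1.800000) = 8.720000
  x_1 = 1.800000 - 3.032000/8.720000 = 1.452294
Iteration 2:
  f(1.452294) = 0.610821
  f'(1.452294) = 5.327470
  x_2 = 1.452294 - 0.610821/5.327470 = 1.337639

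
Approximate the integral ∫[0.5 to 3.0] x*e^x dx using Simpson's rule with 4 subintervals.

f(x) = x*e^x
a = 0.5, b = 3.0, n = 4
h = (b - a)/n = 0.625000

Simpson's rule: (h/3)[f(x₀) + 4f(x₁) + 2f(x₂) + ... + f(xₙ)]

x_0 = 0.5000, f(x_0) = 0.824361, coefficient = 1
x_1 = 1.1250, f(x_1) = 3.465244, coefficient = 4
x_2 = 1.7500, f(x_2) = 10.070555, coefficient = 2
x_3 = 2.3750, f(x_3) = 25.533656, coefficient = 4
x_4 = 3.0000, f(x_4) = 60.256611, coefficient = 1

I ≈ (0.625000/3) × 197.217682 = 41.087017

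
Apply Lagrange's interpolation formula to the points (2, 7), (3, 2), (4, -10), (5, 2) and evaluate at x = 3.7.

Lagrange interpolation formula:
P(x) = Σ yᵢ × Lᵢ(x)
where Lᵢ(x) = Π_{j≠i} (x - xⱼ)/(xᵢ - xⱼ)

L_0(3.7) = (3.7 - 3)/(2 - 3) × (3.7 - 4)/(2 - 4) × (3.7 - 5)/(2 - 5) = -0.045500
L_1(3.7) = (3.7 - 2)/(3 - 2) × (3.7 - 4)/(3 - 4) × (3.7 - 5)/(3 - 5) = 0.331500
L_2(3.7) = (3.7 - 2)/(4 - 2) × (3.7 - 3)/(4 - 3) × (3.7 - 5)/(4 - 5) = 0.773500
L_3(3.7) = (3.7 - 2)/(5 - 2) × (3.7 - 3)/(5 - 3) × (3.7 - 4)/(5 - 4) = -0.059500

P(3.7) = 7×L_0(3.7) + 2×L_1(3.7) + (-10)×L_2(3.7) + 2×L_3(3.7)
P(3.7) = -7.509500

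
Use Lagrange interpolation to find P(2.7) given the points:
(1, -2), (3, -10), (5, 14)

Lagrange interpolation formula:
P(x) = Σ yᵢ × Lᵢ(x)
where Lᵢ(x) = Π_{j≠i} (x - xⱼ)/(xᵢ - xⱼ)

L_0(2.7) = (2.7 - 3)/(1 - 3) × (2.7 - 5)/(1 - 5) = 0.086250
L_1(2.7) = (2.7 - 1)/(3 - 1) × (2.7 - 5)/(3 - 5) = 0.977500
L_2(2.7) = (2.7 - 1)/(5 - 1) × (2.7 - 3)/(5 - 3) = -0.063750

P(2.7) = (-2)×L_0(2.7) + (-10)×L_1(2.7) + 14×L_2(2.7)
P(2.7) = -10.840000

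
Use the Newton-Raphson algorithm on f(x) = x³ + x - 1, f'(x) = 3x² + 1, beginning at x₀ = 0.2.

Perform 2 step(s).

f(x) = x³ + x - 1
f'(x) = 3x² + 1
x₀ = 0.2

Newton-Raphson formula: x_{n+1} = x_n - f(x_n)/f'(x_n)

Iteration 1:
  f(0.200000) = -0.792000
  f'(0.200000) = 1.120000
  x_1 = 0.200000 - (-0.792000)/1.120000 = 0.907143
Iteration 2:
  f(0.907143) = 0.653638
  f'(0.907143) = 3.468724
  x_2 = 0.907143 - 0.653638/3.468724 = 0.718705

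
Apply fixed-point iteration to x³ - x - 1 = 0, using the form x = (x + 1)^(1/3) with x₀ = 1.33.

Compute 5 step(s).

Equation: x³ - x - 1 = 0
Fixed-point form: x = (x + 1)^(1/3)
x₀ = 1.33

x_1 = g(1.330000) = 1.325721
x_2 = g(1.325721) = 1.324908
x_3 = g(1.324908) = 1.324754
x_4 = g(1.324754) = 1.324725
x_5 = g(1.324725) = 1.324719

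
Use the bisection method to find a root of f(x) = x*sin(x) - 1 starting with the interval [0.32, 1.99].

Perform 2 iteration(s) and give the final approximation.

f(x) = x*sin(x) - 1
Initial interval: [0.32, 1.99]

Iteration 1:
  c_1 = (0.320000 + 1.990000)/2 = 1.155000
  f(c_1) = f(1.155000) = 0.056588
  f(a) × f(c) < 0, new interval: [0.320000, 1.155000]
Iteration 2:
  c_2 = (0.320000 + 1.155000)/2 = 0.737500
  f(c_2) = f(0.737500) = -0.504076
  f(a) × f(c) ≥ 0, new interval: [0.737500, 1.155000]

After 2 iteration(s), the approximation is c_2 = 0.737500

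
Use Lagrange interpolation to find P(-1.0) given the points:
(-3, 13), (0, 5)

Lagrange interpolation formula:
P(x) = Σ yᵢ × Lᵢ(x)
where Lᵢ(x) = Π_{j≠i} (x - xⱼ)/(xᵢ - xⱼ)

L_0(-1.0) = (-1.0 - 0)/(-3 - 0) = 0.333333
L_1(-1.0) = (-1.0 - (-3))/(0 - (-3)) = 0.666667

P(-1.0) = 13×L_0(-1.0) + 5×L_1(-1.0)
P(-1.0) = 7.666667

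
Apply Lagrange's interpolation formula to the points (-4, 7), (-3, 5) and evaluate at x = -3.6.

Lagrange interpolation formula:
P(x) = Σ yᵢ × Lᵢ(x)
where Lᵢ(x) = Π_{j≠i} (x - xⱼ)/(xᵢ - xⱼ)

L_0(-3.6) = (-3.6 - (-3))/(-4 - (-3)) = 0.600000
L_1(-3.6) = (-3.6 - (-4))/(-3 - (-4)) = 0.400000

P(-3.6) = 7×L_0(-3.6) + 5×L_1(-3.6)
P(-3.6) = 6.200000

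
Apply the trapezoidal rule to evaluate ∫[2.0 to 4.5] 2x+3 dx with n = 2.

f(x) = 2x+3
a = 2.0, b = 4.5, n = 2
h = (b - a)/n = 1.250000

Trapezoidal rule: (h/2)[f(x₀) + 2f(x₁) + 2f(x₂) + ... + f(xₙ)]

x_0 = 2.0000, f(x_0) = 7.000000, coefficient = 1
x_1 = 3.2500, f(x_1) = 9.500000, coefficient = 2
x_2 = 4.5000, f(x_2) = 12.000000, coefficient = 1

I ≈ (1.250000/2) × 38.000000 = 23.750000
Exact value: 23.750000
Error: 0.000000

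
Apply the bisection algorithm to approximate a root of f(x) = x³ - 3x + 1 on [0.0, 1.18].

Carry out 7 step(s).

f(x) = x³ - 3x + 1
Initial interval: [0.0, 1.18]

Iteration 1:
  c_1 = (0.000000 + 1.180000)/2 = 0.590000
  f(c_1) = f(0.590000) = -0.564621
  f(a) × f(c) < 0, new interval: [0.000000, 0.590000]
Iteration 2:
  c_2 = (0.000000 + 0.590000)/2 = 0.295000
  f(c_2) = f(0.295000) = 0.140672
  f(a) × f(c) ≥ 0, new interval: [0.295000, 0.590000]
Iteration 3:
  c_3 = (0.295000 + 0.590000)/2 = 0.442500
  f(c_3) = f(0.442500) = -0.240856
  f(a) × f(c) < 0, new interval: [0.295000, 0.442500]
Iteration 4:
  c_4 = (0.295000 + 0.442500)/2 = 0.368750
  f(c_4) = f(0.368750) = -0.056109
  f(a) × f(c) < 0, new interval: [0.295000, 0.368750]
Iteration 5:
  c_5 = (0.295000 + 0.368750)/2 = 0.331875
  f(c_5) = f(0.331875) = 0.040928
  f(a) × f(c) ≥ 0, new interval: [0.331875, 0.368750]
Iteration 6:
  c_6 = (0.331875 + 0.368750)/2 = 0.350313
  f(c_6) = f(0.350313) = -0.007948
  f(a) × f(c) < 0, new interval: [0.331875, 0.350313]
Iteration 7:
  c_7 = (0.331875 + 0.350313)/2 = 0.341094
  f(c_7) = f(0.341094) = 0.016403
  f(a) × f(c) ≥ 0, new interval: [0.341094, 0.350313]

After 7 iteration(s), the approximation is c_7 = 0.341094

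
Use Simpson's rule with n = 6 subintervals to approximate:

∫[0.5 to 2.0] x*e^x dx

f(x) = x*e^x
a = 0.5, b = 2.0, n = 6
h = (b - a)/n = 0.250000

Simpson's rule: (h/3)[f(x₀) + 4f(x₁) + 2f(x₂) + ... + f(xₙ)]

x_0 = 0.5000, f(x_0) = 0.824361, coefficient = 1
x_1 = 0.7500, f(x_1) = 1.587750, coefficient = 4
x_2 = 1.0000, f(x_2) = 2.718282, coefficient = 2
x_3 = 1.2500, f(x_3) = 4.362929, coefficient = 4
x_4 = 1.5000, f(x_4) = 6.722534, coefficient = 2
x_5 = 1.7500, f(x_5) = 10.070555, coefficient = 4
x_6 = 2.0000, f(x_6) = 14.778112, coefficient = 1

I ≈ (0.250000/3) × 98.569037 = 8.214086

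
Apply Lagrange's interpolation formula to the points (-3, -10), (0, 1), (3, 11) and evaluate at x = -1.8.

Lagrange interpolation formula:
P(x) = Σ yᵢ × Lᵢ(x)
where Lᵢ(x) = Π_{j≠i} (x - xⱼ)/(xᵢ - xⱼ)

L_0(-1.8) = (-1.8 - 0)/(-3 - 0) × (-1.8 - 3)/(-3 - 3) = 0.480000
L_1(-1.8) = (-1.8 - (-3))/(0 - (-3)) × (-1.8 - 3)/(0 - 3) = 0.640000
L_2(-1.8) = (-1.8 - (-3))/(3 - (-3)) × (-1.8 - 0)/(3 - 0) = -0.120000

P(-1.8) = (-10)×L_0(-1.8) + 1×L_1(-1.8) + 11×L_2(-1.8)
P(-1.8) = -5.480000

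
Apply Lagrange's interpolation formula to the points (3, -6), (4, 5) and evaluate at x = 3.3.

Lagrange interpolation formula:
P(x) = Σ yᵢ × Lᵢ(x)
where Lᵢ(x) = Π_{j≠i} (x - xⱼ)/(xᵢ - xⱼ)

L_0(3.3) = (3.3 - 4)/(3 - 4) = 0.700000
L_1(3.3) = (3.3 - 3)/(4 - 3) = 0.300000

P(3.3) = (-6)×L_0(3.3) + 5×L_1(3.3)
P(3.3) = -2.700000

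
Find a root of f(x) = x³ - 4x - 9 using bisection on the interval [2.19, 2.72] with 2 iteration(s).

f(x) = x³ - 4x - 9
Initial interval: [2.19, 2.72]

Iteration 1:
  c_1 = (2.190000 + 2.720000)/2 = 2.455000
  f(c_1) = f(2.455000) = -4.023654
  f(a) × f(c) ≥ 0, new interval: [2.455000, 2.720000]
Iteration 2:
  c_2 = (2.455000 + 2.720000)/2 = 2.587500
  f(c_2) = f(2.587500) = -2.026283
  f(a) × f(c) ≥ 0, new interval: [2.587500, 2.720000]

After 2 iteration(s), the approximation is c_2 = 2.587500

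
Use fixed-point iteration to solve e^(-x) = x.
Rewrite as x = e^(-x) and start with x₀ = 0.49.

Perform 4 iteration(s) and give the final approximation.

Equation: e^(-x) = x
Fixed-point form: x = e^(-x)
x₀ = 0.49

x_1 = g(0.490000) = 0.612626
x_2 = g(0.612626) = 0.541926
x_3 = g(0.541926) = 0.581627
x_4 = g(0.581627) = 0.558988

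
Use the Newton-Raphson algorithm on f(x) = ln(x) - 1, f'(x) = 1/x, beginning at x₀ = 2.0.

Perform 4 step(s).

f(x) = ln(x) - 1
f'(x) = 1/x
x₀ = 2.0

Newton-Raphson formula: x_{n+1} = x_n - f(x_n)/f'(x_n)

Iteration 1:
  f(2.000000) = -0.306853
  f'(2.000000) = 0.500000
  x_1 = 2.000000 - (-0.306853)/0.500000 = 2.613706
Iteration 2:
  f(2.613706) = -0.039231
  f'(2.613706) = 0.382599
  x_2 = 2.613706 - (-0.039231)/0.382599 = 2.716244
Iteration 3:
  f(2.716244) = -0.000750
  f'(2.716244) = 0.368155
  x_3 = 2.716244 - (-0.000750)/0.368155 = 2.718281
Iteration 4:
  f(2.718281) = 0.000000
  f'(2.718281) = 0.367880
  x_4 = 2.718281 - 0.000000/0.367880 = 2.718282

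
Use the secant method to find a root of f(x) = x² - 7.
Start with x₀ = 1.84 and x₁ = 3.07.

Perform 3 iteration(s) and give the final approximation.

f(x) = x² - 7
x₀ = 1.84, x₁ = 3.07

Secant formula: x_{n+1} = x_n - f(x_n)(x_n - x_{n-1})/(f(x_n) - f(x_{n-1}))

Iteration 1:
  f(1.840000) = -3.614400
  f(3.070000) = 2.424900
  x_2 = 3.070000 - 2.424900×(3.070000 - 1.840000)/(2.424900 - (-3.614400))
       = 2.576130
Iteration 2:
  f(3.070000) = 2.424900
  f(2.576130) = -0.363552
  x_3 = 2.576130 - (-0.363552)×(2.576130 - 3.070000)/(-0.363552 - 2.424900)
       = 2.640520
Iteration 3:
  f(2.576130) = -0.363552
  f(2.640520) = -0.027654
  x_4 = 2.640520 - (-0.027654)×(2.640520 - 2.576130)/(-0.027654 - (-0.363552))
       = 2.645821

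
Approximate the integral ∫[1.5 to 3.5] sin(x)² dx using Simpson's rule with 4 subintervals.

f(x) = sin(x)²
a = 1.5, b = 3.5, n = 4
h = (b - a)/n = 0.500000

Simpson's rule: (h/3)[f(x₀) + 4f(x₁) + 2f(x₂) + ... + f(xₙ)]

x_0 = 1.5000, f(x_0) = 0.994996, coefficient = 1
x_1 = 2.0000, f(x_1) = 0.826822, coefficient = 4
x_2 = 2.5000, f(x_2) = 0.358169, coefficient = 2
x_3 = 3.0000, f(x_3) = 0.019915, coefficient = 4
x_4 = 3.5000, f(x_4) = 0.123049, coefficient = 1

I ≈ (0.500000/3) × 5.221330 = 0.870222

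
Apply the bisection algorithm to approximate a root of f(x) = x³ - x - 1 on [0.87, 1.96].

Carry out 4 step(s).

f(x) = x³ - x - 1
Initial interval: [0.87, 1.96]

Iteration 1:
  c_1 = (0.870000 + 1.960000)/2 = 1.415000
  f(c_1) = f(1.415000) = 0.418148
  f(a) × f(c) < 0, new interval: [0.870000, 1.415000]
Iteration 2:
  c_2 = (0.870000 + 1.415000)/2 = 1.142500
  f(c_2) = f(1.142500) = -0.651188
  f(a) × f(c) ≥ 0, new interval: [1.142500, 1.415000]
Iteration 3:
  c_3 = (1.142500 + 1.415000)/2 = 1.278750
  f(c_3) = f(1.278750) = -0.187736
  f(a) × f(c) ≥ 0, new interval: [1.278750, 1.415000]
Iteration 4:
  c_4 = (1.278750 + 1.415000)/2 = 1.346875
  f(c_4) = f(1.346875) = 0.096454
  f(a) × f(c) < 0, new interval: [1.278750, 1.346875]

After 4 iteration(s), the approximation is c_4 = 1.346875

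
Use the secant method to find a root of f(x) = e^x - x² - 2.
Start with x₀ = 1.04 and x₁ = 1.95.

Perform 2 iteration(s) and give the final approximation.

f(x) = e^x - x² - 2
x₀ = 1.04, x₁ = 1.95

Secant formula: x_{n+1} = x_n - f(x_n)(x_n - x_{n-1})/(f(x_n) - f(x_{n-1}))

Iteration 1:
  f(1.040000) = -0.252383
  f(1.950000) = 1.226188
  x_2 = 1.950000 - 1.226188×(1.950000 - 1.040000)/(1.226188 - (-0.252383))
       = 1.195331
Iteration 2:
  f(1.950000) = 1.226188
  f(1.195331) = -0.124164
  x_3 = 1.195331 - (-0.124164)×(1.195331 - 1.950000)/(-0.124164 - 1.226188)
       = 1.264723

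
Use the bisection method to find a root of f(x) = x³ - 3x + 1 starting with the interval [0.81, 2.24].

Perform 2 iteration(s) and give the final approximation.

f(x) = x³ - 3x + 1
Initial interval: [0.81, 2.24]

Iteration 1:
  c_1 = (0.810000 + 2.240000)/2 = 1.525000
  f(c_1) = f(1.525000) = -0.028422
  f(a) × f(c) ≥ 0, new interval: [1.525000, 2.240000]
Iteration 2:
  c_2 = (1.525000 + 2.240000)/2 = 1.882500
  f(c_2) = f(1.882500) = 2.023715
  f(a) × f(c) < 0, new interval: [1.525000, 1.882500]

After 2 iteration(s), the approximation is c_2 = 1.882500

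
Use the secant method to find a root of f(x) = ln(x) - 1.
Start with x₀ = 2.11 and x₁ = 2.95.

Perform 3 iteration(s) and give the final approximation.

f(x) = ln(x) - 1
x₀ = 2.11, x₁ = 2.95

Secant formula: x_{n+1} = x_n - f(x_n)(x_n - x_{n-1})/(f(x_n) - f(x_{n-1}))

Iteration 1:
  f(2.110000) = -0.253312
  f(2.950000) = 0.081805
  x_2 = 2.950000 - 0.081805×(2.950000 - 2.110000)/(0.081805 - (-0.253312))
       = 2.744948
Iteration 2:
  f(2.950000) = 0.081805
  f(2.744948) = 0.009762
  x_3 = 2.744948 - 0.009762×(2.744948 - 2.950000)/(0.009762 - 0.081805)
       = 2.717163
Iteration 3:
  f(2.744948) = 0.009762
  f(2.717163) = -0.000412
  x_4 = 2.717163 - (-0.000412)×(2.717163 - 2.744948)/(-0.000412 - 0.009762)
       = 2.718287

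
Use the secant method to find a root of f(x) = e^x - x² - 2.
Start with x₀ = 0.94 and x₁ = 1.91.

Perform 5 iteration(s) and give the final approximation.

f(x) = e^x - x² - 2
x₀ = 0.94, x₁ = 1.91

Secant formula: x_{n+1} = x_n - f(x_n)(x_n - x_{n-1})/(f(x_n) - f(x_{n-1}))

Iteration 1:
  f(0.940000) = -0.323619
  f(1.910000) = 1.104989
  x_2 = 1.910000 - 1.104989×(1.910000 - 0.940000)/(1.104989 - (-0.323619))
       = 1.159731
Iteration 2:
  f(1.910000) = 1.104989
  f(1.159731) = -0.155900
  x_3 = 1.159731 - (-0.155900)×(1.159731 - 1.910000)/(-0.155900 - 1.104989)
       = 1.252497
Iteration 3:
  f(1.159731) = -0.155900
  f(1.252497) = -0.069679
  x_4 = 1.252497 - (-0.069679)×(1.252497 - 1.159731)/(-0.069679 - (-0.155900))
       = 1.327466
Iteration 4:
  f(1.252497) = -0.069679
  f(1.327466) = 0.009308
  x_5 = 1.327466 - 0.009308×(1.327466 - 1.252497)/(0.009308 - (-0.069679))
       = 1.318631
Iteration 5:
  f(1.327466) = 0.009308
  f(1.318631) = -0.000487
  x_6 = 1.318631 - (-0.000487)×(1.318631 - 1.327466)/(-0.000487 - 0.009308)
       = 1.319071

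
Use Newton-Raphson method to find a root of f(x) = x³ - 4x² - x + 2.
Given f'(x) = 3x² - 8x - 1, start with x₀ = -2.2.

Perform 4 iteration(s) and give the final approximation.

f(x) = x³ - 4x² - x + 2
f'(x) = 3x² - 8x - 1
x₀ = -2.2

Newton-Raphson formula: x_{n+1} = x_n - f(x_n)/f'(x_n)

Iteration 1:
  f(-2.200000) = -25.808000
  f'(-2.200000) = 31.120000
  x_1 = -2.200000 - (-25.808000)/31.120000 = -1.370694
Iteration 2:
  f(-1.370694) = -6.719778
  f'(-1.370694) = 15.601960
  x_2 = -1.370694 - (-6.719778)/15.601960 = -0.939993
Iteration 3:
  f(-0.939993) = -1.424921
  f'(-0.939993) = 9.170707
  x_3 = -0.939993 - (-1.424921)/9.170707 = -0.784616
Iteration 4:
  f(-0.784616) = -0.160898
  f'(-0.784616) = 7.123791
  x_4 = -0.784616 - (-0.160898)/7.123791 = -0.762030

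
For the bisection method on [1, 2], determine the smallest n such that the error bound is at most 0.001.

We need (b-a)/2^n ≤ 0.001
(2 - 1)/2^n ≤ 0.001
1/2^n ≤ 0.001
2^n ≥ 1000
n ≥ log₂(1000) = 9.97
n ≥ 10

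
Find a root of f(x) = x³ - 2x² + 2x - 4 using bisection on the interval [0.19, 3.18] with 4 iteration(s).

f(x) = x³ - 2x² + 2x - 4
Initial interval: [0.19, 3.18]

Iteration 1:
  c_1 = (0.190000 + 3.180000)/2 = 1.685000
  f(c_1) = f(1.685000) = -1.524356
  f(a) × f(c) ≥ 0, new interval: [1.685000, 3.180000]
Iteration 2:
  c_2 = (1.685000 + 3.180000)/2 = 2.432500
  f(c_2) = f(2.432500) = 3.424127
  f(a) × f(c) < 0, new interval: [1.685000, 2.432500]
Iteration 3:
  c_3 = (1.685000 + 2.432500)/2 = 2.058750
  f(c_3) = f(2.058750) = 0.366509
  f(a) × f(c) < 0, new interval: [1.685000, 2.058750]
Iteration 4:
  c_4 = (1.685000 + 2.058750)/2 = 1.871875
  f(c_4) = f(1.871875) = -0.705189
  f(a) × f(c) ≥ 0, new interval: [1.871875, 2.058750]

After 4 iteration(s), the approximation is c_4 = 1.871875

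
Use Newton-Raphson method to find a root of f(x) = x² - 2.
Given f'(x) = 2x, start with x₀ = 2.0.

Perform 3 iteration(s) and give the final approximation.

f(x) = x² - 2
f'(x) = 2x
x₀ = 2.0

Newton-Raphson formula: x_{n+1} = x_n - f(x_n)/f'(x_n)

Iteration 1:
  f(2.000000) = 2.000000
  f'(2.000000) = 4.000000
  x_1 = 2.000000 - 2.000000/4.000000 = 1.500000
Iteration 2:
  f(1.500000) = 0.250000
  f'(1.500000) = 3.000000
  x_2 = 1.500000 - 0.250000/3.000000 = 1.416667
Iteration 3:
  f(1.416667) = 0.006944
  f'(1.416667) = 2.833333
  x_3 = 1.416667 - 0.006944/2.833333 = 1.414216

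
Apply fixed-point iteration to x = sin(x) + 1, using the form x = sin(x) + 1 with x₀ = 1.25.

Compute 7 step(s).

Equation: x = sin(x) + 1
Fixed-point form: x = sin(x) + 1
x₀ = 1.25

x_1 = g(1.250000) = 1.948985
x_2 = g(1.948985) = 1.929335
x_3 = g(1.929335) = 1.936411
x_4 = g(1.936411) = 1.933904
x_5 = g(1.933904) = 1.934797
x_6 = g(1.934797) = 1.934480
x_7 = g(1.934480) = 1.934593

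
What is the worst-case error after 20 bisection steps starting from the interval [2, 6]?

Bisection error bound: |error| ≤ (b-a)/2^n
|error| ≤ (6 - 2)/2^20 = 4/2^20
|error| ≤ 0.0000038147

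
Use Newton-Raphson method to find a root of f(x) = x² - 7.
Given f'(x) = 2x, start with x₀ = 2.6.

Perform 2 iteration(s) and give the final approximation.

f(x) = x² - 7
f'(x) = 2x
x₀ = 2.6

Newton-Raphson formula: x_{n+1} = x_n - f(x_n)/f'(x_n)

Iteration 1:
  f(2.600000) = -0.240000
  f'(2.600000) = 5.200000
  x_1 = 2.600000 - (-0.240000)/5.200000 = 2.646154
Iteration 2:
  f(2.646154) = 0.002130
  f'(2.646154) = 5.292308
  x_2 = 2.646154 - 0.002130/5.292308 = 2.645751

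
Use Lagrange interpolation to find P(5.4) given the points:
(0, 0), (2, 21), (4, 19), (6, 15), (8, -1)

Lagrange interpolation formula:
P(x) = Σ yᵢ × Lᵢ(x)
where Lᵢ(x) = Π_{j≠i} (x - xⱼ)/(xᵢ - xⱼ)

L_0(5.4) = (5.4 - 2)/(0 - 2) × (5.4 - 4)/(0 - 4) × (5.4 - 6)/(0 - 6) × (5.4 - 8)/(0 - 8) = 0.019337
L_1(5.4) = (5.4 - 0)/(2 - 0) × (5.4 - 4)/(2 - 4) × (5.4 - 6)/(2 - 6) × (5.4 - 8)/(2 - 8) = -0.122850
L_2(5.4) = (5.4 - 0)/(4 - 0) × (5.4 - 2)/(4 - 2) × (5.4 - 6)/(4 - 6) × (5.4 - 8)/(4 - 8) = 0.447525
L_3(5.4) = (5.4 - 0)/(6 - 0) × (5.4 - 2)/(6 - 2) × (5.4 - 4)/(6 - 4) × (5.4 - 8)/(6 - 8) = 0.696150
L_4(5.4) = (5.4 - 0)/(8 - 0) × (5.4 - 2)/(8 - 2) × (5.4 - 4)/(8 - 4) × (5.4 - 6)/(8 - 6) = -0.040162

P(5.4) = 0×L_0(5.4) + 21×L_1(5.4) + 19×L_2(5.4) + 15×L_3(5.4) + (-1)×L_4(5.4)
P(5.4) = 16.405538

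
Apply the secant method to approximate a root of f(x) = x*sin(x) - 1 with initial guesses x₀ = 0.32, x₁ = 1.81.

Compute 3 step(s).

f(x) = x*sin(x) - 1
x₀ = 0.32, x₁ = 1.81

Secant formula: x_{n+1} = x_n - f(x_n)(x_n - x_{n-1})/(f(x_n) - f(x_{n-1}))

Iteration 1:
  f(0.320000) = -0.899339
  f(1.810000) = 0.758464
  x_2 = 1.810000 - 0.758464×(1.810000 - 0.320000)/(0.758464 - (-0.899339))
       = 1.128308
Iteration 2:
  f(1.810000) = 0.758464
  f(1.128308) = 0.019639
  x_3 = 1.128308 - 0.019639×(1.128308 - 1.810000)/(0.019639 - 0.758464)
       = 1.110187
Iteration 3:
  f(1.128308) = 0.019639
  f(1.110187) = -0.005514
  x_4 = 1.110187 - (-0.005514)×(1.110187 - 1.128308)/(-0.005514 - 0.019639)
       = 1.114160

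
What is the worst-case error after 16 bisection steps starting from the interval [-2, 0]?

Bisection error bound: |error| ≤ (b-a)/2^n
|error| ≤ (0 - (-2))/2^16 = 2/2^16
|error| ≤ 0.0000305176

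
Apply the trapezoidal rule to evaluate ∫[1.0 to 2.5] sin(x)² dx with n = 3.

f(x) = sin(x)²
a = 1.0, b = 2.5, n = 3
h = (b - a)/n = 0.500000

Trapezoidal rule: (h/2)[f(x₀) + 2f(x₁) + 2f(x₂) + ... + f(xₙ)]

x_0 = 1.0000, f(x_0) = 0.708073, coefficient = 1
x_1 = 1.5000, f(x_1) = 0.994996, coefficient = 2
x_2 = 2.0000, f(x_2) = 0.826822, coefficient = 2
x_3 = 2.5000, f(x_3) = 0.358169, coefficient = 1

I ≈ (0.500000/2) × 4.709878 = 1.177470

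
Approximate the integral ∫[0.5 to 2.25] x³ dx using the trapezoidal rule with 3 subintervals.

f(x) = x³
a = 0.5, b = 2.25, n = 3
h = (b - a)/n = 0.583333

Trapezoidal rule: (h/2)[f(x₀) + 2f(x₁) + 2f(x₂) + ... + f(xₙ)]

x_0 = 0.5000, f(x_0) = 0.125000, coefficient = 1
x_1 = 1.0833, f(x_1) = 1.271412, coefficient = 2
x_2 = 1.6667, f(x_2) = 4.629630, coefficient = 2
x_3 = 2.2500, f(x_3) = 11.390625, coefficient = 1

I ≈ (0.583333/2) × 23.317708 = 6.800998
Exact value: 6.391602
Error: 0.409397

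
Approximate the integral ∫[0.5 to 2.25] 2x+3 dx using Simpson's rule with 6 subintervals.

f(x) = 2x+3
a = 0.5, b = 2.25, n = 6
h = (b - a)/n = 0.291667

Simpson's rule: (h/3)[f(x₀) + 4f(x₁) + 2f(x₂) + ... + f(xₙ)]

x_0 = 0.5000, f(x_0) = 4.000000, coefficient = 1
x_1 = 0.7917, f(x_1) = 4.583333, coefficient = 4
x_2 = 1.0833, f(x_2) = 5.166667, coefficient = 2
x_3 = 1.3750, f(x_3) = 5.750000, coefficient = 4
x_4 = 1.6667, f(x_4) = 6.333333, coefficient = 2
x_5 = 1.9583, f(x_5) = 6.916667, coefficient = 4
x_6 = 2.2500, f(x_6) = 7.500000, coefficient = 1

I ≈ (0.291667/3) × 103.500000 = 10.062500
Exact value: 10.062500
Error: 0.000000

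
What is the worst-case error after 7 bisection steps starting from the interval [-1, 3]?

Bisection error bound: |error| ≤ (b-a)/2^n
|error| ≤ (3 - (-1))/2^7 = 4/2^7
|error| ≤ 0.0312500000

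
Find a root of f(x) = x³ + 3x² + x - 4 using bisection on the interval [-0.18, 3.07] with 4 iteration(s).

f(x) = x³ + 3x² + x - 4
Initial interval: [-0.18, 3.07]

Iteration 1:
  c_1 = (-0.180000 + 3.070000)/2 = 1.445000
  f(c_1) = f(1.445000) = 6.726271
  f(a) × f(c) < 0, new interval: [-0.180000, 1.445000]
Iteration 2:
  c_2 = (-0.180000 + 1.445000)/2 = 0.632500
  f(c_2) = f(0.632500) = -1.914296
  f(a) × f(c) ≥ 0, new interval: [0.632500, 1.445000]
Iteration 3:
  c_3 = (0.632500 + 1.445000)/2 = 1.038750
  f(c_3) = f(1.038750) = 1.396568
  f(a) × f(c) < 0, new interval: [0.632500, 1.038750]
Iteration 4:
  c_4 = (0.632500 + 1.038750)/2 = 0.835625
  f(c_4) = f(0.835625) = -0.486076
  f(a) × f(c) ≥ 0, new interval: [0.835625, 1.038750]

After 4 iteration(s), the approximation is c_4 = 0.835625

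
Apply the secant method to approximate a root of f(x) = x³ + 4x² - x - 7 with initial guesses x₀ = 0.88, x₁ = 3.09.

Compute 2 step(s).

f(x) = x³ + 4x² - x - 7
x₀ = 0.88, x₁ = 3.09

Secant formula: x_{n+1} = x_n - f(x_n)(x_n - x_{n-1})/(f(x_n) - f(x_{n-1}))

Iteration 1:
  f(0.880000) = -4.100928
  f(3.090000) = 57.606029
  x_2 = 3.090000 - 57.606029×(3.090000 - 0.880000)/(57.606029 - (-4.100928))
       = 1.026872
Iteration 2:
  f(3.090000) = 57.606029
  f(1.026872) = -2.726201
  x_3 = 1.026872 - (-2.726201)×(1.026872 - 3.090000)/(-2.726201 - 57.606029)
       = 1.120098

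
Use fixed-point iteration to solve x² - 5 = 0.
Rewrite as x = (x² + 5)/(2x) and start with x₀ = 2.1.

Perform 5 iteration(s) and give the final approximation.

Equation: x² - 5 = 0
Fixed-point form: x = (x² + 5)/(2x)
x₀ = 2.1

x_1 = g(2.100000) = 2.240476
x_2 = g(2.240476) = 2.236072
x_3 = g(2.236072) = 2.236068
x_4 = g(2.236068) = 2.236068
x_5 = g(2.236068) = 2.236068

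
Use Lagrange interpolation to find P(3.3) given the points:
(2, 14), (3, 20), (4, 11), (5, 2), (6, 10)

Lagrange interpolation formula:
P(x) = Σ yᵢ × Lᵢ(x)
where Lᵢ(x) = Π_{j≠i} (x - xⱼ)/(xᵢ - xⱼ)

L_0(3.3) = (3.3 - 3)/(2 - 3) × (3.3 - 4)/(2 - 4) × (3.3 - 5)/(2 - 5) × (3.3 - 6)/(2 - 6) = -0.040162
L_1(3.3) = (3.3 - 2)/(3 - 2) × (3.3 - 4)/(3 - 4) × (3.3 - 5)/(3 - 5) × (3.3 - 6)/(3 - 6) = 0.696150
L_2(3.3) = (3.3 - 2)/(4 - 2) × (3.3 - 3)/(4 - 3) × (3.3 - 5)/(4 - 5) × (3.3 - 6)/(4 - 6) = 0.447525
L_3(3.3) = (3.3 - 2)/(5 - 2) × (3.3 - 3)/(5 - 3) × (3.3 - 4)/(5 - 4) × (3.3 - 6)/(5 - 6) = -0.122850
L_4(3.3) = (3.3 - 2)/(6 - 2) × (3.3 - 3)/(6 - 3) × (3.3 - 4)/(6 - 4) × (3.3 - 5)/(6 - 5) = 0.019337

P(3.3) = 14×L_0(3.3) + 20×L_1(3.3) + 11×L_2(3.3) + 2×L_3(3.3) + 10×L_4(3.3)
P(3.3) = 18.231175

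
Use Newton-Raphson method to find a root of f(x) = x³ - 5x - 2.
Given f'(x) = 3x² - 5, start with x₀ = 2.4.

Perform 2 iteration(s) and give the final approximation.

f(x) = x³ - 5x - 2
f'(x) = 3x² - 5
x₀ = 2.4

Newton-Raphson formula: x_{n+1} = x_n - f(x_n)/f'(x_n)

Iteration 1:
  f(2.400000) = -0.176000
  f'(2.400000) = 12.280000
  x_1 = 2.400000 - (-0.176000)/12.280000 = 2.414332
Iteration 2:
  f(2.414332) = 0.001482
  f'(2.414332) = 12.487001
  x_2 = 2.414332 - 0.001482/12.487001 = 2.414214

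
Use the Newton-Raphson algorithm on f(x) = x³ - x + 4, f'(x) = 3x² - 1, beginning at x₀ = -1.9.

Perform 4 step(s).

f(x) = x³ - x + 4
f'(x) = 3x² - 1
x₀ = -1.9

Newton-Raphson formula: x_{n+1} = x_n - f(x_n)/f'(x_n)

Iteration 1:
  f(-1.900000) = -0.959000
  f'(-1.900000) = 9.830000
  x_1 = -1.900000 - (-0.959000)/9.830000 = -1.802442
Iteration 2:
  f(-1.802442) = -0.053322
  f'(-1.802442) = 8.746386
  x_2 = -1.802442 - (-0.053322)/8.746386 = -1.796345
Iteration 3:
  f(-1.796345) = -0.000201
  f'(-1.796345) = 8.680566
  x_3 = -1.796345 - (-0.000201)/8.680566 = -1.796322
Iteration 4:
  f(-1.796322) = 0.000000
  f'(-1.796322) = 8.680317
  x_4 = -1.796322 - 0.000000/8.680317 = -1.796322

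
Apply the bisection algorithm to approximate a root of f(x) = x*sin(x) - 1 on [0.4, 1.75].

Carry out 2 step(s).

f(x) = x*sin(x) - 1
Initial interval: [0.4, 1.75]

Iteration 1:
  c_1 = (0.400000 + 1.750000)/2 = 1.075000
  f(c_1) = f(1.075000) = -0.054441
  f(a) × f(c) ≥ 0, new interval: [1.075000, 1.750000]
Iteration 2:
  c_2 = (1.075000 + 1.750000)/2 = 1.412500
  f(c_2) = f(1.412500) = 0.394840
  f(a) × f(c) < 0, new interval: [1.075000, 1.412500]

After 2 iteration(s), the approximation is c_2 = 1.412500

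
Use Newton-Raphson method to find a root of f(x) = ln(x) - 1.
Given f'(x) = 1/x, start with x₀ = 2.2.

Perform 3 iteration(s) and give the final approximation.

f(x) = ln(x) - 1
f'(x) = 1/x
x₀ = 2.2

Newton-Raphson formula: x_{n+1} = x_n - f(x_n)/f'(x_n)

Iteration 1:
  f(2.200000) = -0.211543
  f'(2.200000) = 0.454545
  x_1 = 2.200000 - (-0.211543)/0.454545 = 2.665394
Iteration 2:
  f(2.665394) = -0.019648
  f'(2.665394) = 0.375179
  x_2 = 2.665394 - (-0.019648)/0.375179 = 2.717764
Iteration 3:
  f(2.717764) = -0.000191
  f'(2.717764) = 0.367950
  x_3 = 2.717764 - (-0.000191)/0.367950 = 2.718282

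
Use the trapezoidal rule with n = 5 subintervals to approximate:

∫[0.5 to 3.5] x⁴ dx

f(x) = x⁴
a = 0.5, b = 3.5, n = 5
h = (b - a)/n = 0.600000

Trapezoidal rule: (h/2)[f(x₀) + 2f(x₁) + 2f(x₂) + ... + f(xₙ)]

x_0 = 0.5000, f(x_0) = 0.062500, coefficient = 1
x_1 = 1.1000, f(x_1) = 1.464100, coefficient = 2
x_2 = 1.7000, f(x_2) = 8.352100, coefficient = 2
x_3 = 2.3000, f(x_3) = 27.984100, coefficient = 2
x_4 = 2.9000, f(x_4) = 70.728100, coefficient = 2
x_5 = 3.5000, f(x_5) = 150.062500, coefficient = 1

I ≈ (0.600000/2) × 367.181800 = 110.154540
Exact value: 105.037500
Error: 5.117040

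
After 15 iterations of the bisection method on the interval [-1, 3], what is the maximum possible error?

Bisection error bound: |error| ≤ (b-a)/2^n
|error| ≤ (3 - (-1))/2^15 = 4/2^15
|error| ≤ 0.0001220703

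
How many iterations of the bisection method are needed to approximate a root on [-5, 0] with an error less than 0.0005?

We need (b-a)/2^n ≤ 0.0005
(0 - (-5))/2^n ≤ 0.0005
5/2^n ≤ 0.0005
2^n ≥ 10000
n ≥ log₂(10000) = 13.29
n ≥ 14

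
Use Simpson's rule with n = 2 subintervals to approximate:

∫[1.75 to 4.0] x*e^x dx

f(x) = x*e^x
a = 1.75, b = 4.0, n = 2
h = (b - a)/n = 1.125000

Simpson's rule: (h/3)[f(x₀) + 4f(x₁) + 2f(x₂) + ... + f(xₙ)]

x_0 = 1.7500, f(x_0) = 10.070555, coefficient = 1
x_1 = 2.8750, f(x_1) = 50.960594, coefficient = 4
x_2 = 4.0000, f(x_2) = 218.392600, coefficient = 1

I ≈ (1.125000/3) × 432.305532 = 162.114575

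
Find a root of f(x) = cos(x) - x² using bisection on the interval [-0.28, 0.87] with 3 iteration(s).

f(x) = cos(x) - x²
Initial interval: [-0.28, 0.87]

Iteration 1:
  c_1 = (-0.280000 + 0.870000)/2 = 0.295000
  f(c_1) = f(0.295000) = 0.869777
  f(a) × f(c) ≥ 0, new interval: [0.295000, 0.870000]
Iteration 2:
  c_2 = (0.295000 + 0.870000)/2 = 0.582500
  f(c_2) = f(0.582500) = 0.495784
  f(a) × f(c) ≥ 0, new interval: [0.582500, 0.870000]
Iteration 3:
  c_3 = (0.582500 + 0.870000)/2 = 0.726250
  f(c_3) = f(0.726250) = 0.220231
  f(a) × f(c) ≥ 0, new interval: [0.726250, 0.870000]

After 3 iteration(s), the approximation is c_3 = 0.726250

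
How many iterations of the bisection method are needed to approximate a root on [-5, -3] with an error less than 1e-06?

We need (b-a)/2^n ≤ 1e-06
(-3 - (-5))/2^n ≤ 1e-06
2/2^n ≤ 1e-06
2^n ≥ 2000000
n ≥ log₂(2000000) = 20.93
n ≥ 21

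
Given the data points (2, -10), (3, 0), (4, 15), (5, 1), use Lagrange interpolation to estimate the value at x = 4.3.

Lagrange interpolation formula:
P(x) = Σ yᵢ × Lᵢ(x)
where Lᵢ(x) = Π_{j≠i} (x - xⱼ)/(xᵢ - xⱼ)

L_0(4.3) = (4.3 - 3)/(2 - 3) × (4.3 - 4)/(2 - 4) × (4.3 - 5)/(2 - 5) = 0.045500
L_1(4.3) = (4.3 - 2)/(3 - 2) × (4.3 - 4)/(3 - 4) × (4.3 - 5)/(3 - 5) = -0.241500
L_2(4.3) = (4.3 - 2)/(4 - 2) × (4.3 - 3)/(4 - 3) × (4.3 - 5)/(4 - 5) = 1.046500
L_3(4.3) = (4.3 - 2)/(5 - 2) × (4.3 - 3)/(5 - 3) × (4.3 - 4)/(5 - 4) = 0.149500

P(4.3) = (-10)×L_0(4.3) + 0×L_1(4.3) + 15×L_2(4.3) + 1×L_3(4.3)
P(4.3) = 15.392000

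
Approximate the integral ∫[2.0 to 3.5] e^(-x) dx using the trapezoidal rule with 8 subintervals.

f(x) = e^(-x)
a = 2.0, b = 3.5, n = 8
h = (b - a)/n = 0.187500

Trapezoidal rule: (h/2)[f(x₀) + 2f(x₁) + 2f(x₂) + ... + f(xₙ)]

x_0 = 2.0000, f(x_0) = 0.135335, coefficient = 1
x_1 = 2.1875, f(x_1) = 0.112197, coefficient = 2
x_2 = 2.3750, f(x_2) = 0.093014, coefficient = 2
x_3 = 2.5625, f(x_3) = 0.077112, coefficient = 2
x_4 = 2.7500, f(x_4) = 0.063928, coefficient = 2
x_5 = 2.9375, f(x_5) = 0.052998, coefficient = 2
x_6 = 3.1250, f(x_6) = 0.043937, coefficient = 2
x_7 = 3.3125, f(x_7) = 0.036425, coefficient = 2
x_8 = 3.5000, f(x_8) = 0.030197, coefficient = 1

I ≈ (0.187500/2) × 1.124755 = 0.105446
Exact value: 0.105138
Error: 0.000308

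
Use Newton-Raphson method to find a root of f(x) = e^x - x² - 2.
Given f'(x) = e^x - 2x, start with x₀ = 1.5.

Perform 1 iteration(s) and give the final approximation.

f(x) = e^x - x² - 2
f'(x) = e^x - 2x
x₀ = 1.5

Newton-Raphson formula: x_{n+1} = x_n - f(x_n)/f'(x_n)

Iteration 1:
  f(1.500000) = 0.231689
  f'(1.500000) = 1.481689
  x_1 = 1.500000 - 0.231689/1.481689 = 1.343632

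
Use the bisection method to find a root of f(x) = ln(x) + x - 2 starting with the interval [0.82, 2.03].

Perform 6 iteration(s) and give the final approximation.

f(x) = ln(x) + x - 2
Initial interval: [0.82, 2.03]

Iteration 1:
  c_1 = (0.820000 + 2.030000)/2 = 1.425000
  f(c_1) = f(1.425000) = -0.220828
  f(a) × f(c) ≥ 0, new interval: [1.425000, 2.030000]
Iteration 2:
  c_2 = (1.425000 + 2.030000)/2 = 1.727500
  f(c_2) = f(1.727500) = 0.274175
  f(a) × f(c) < 0, new interval: [1.425000, 1.727500]
Iteration 3:
  c_3 = (1.425000 + 1.727500)/2 = 1.576250
  f(c_3) = f(1.576250) = 0.031299
  f(a) × f(c) < 0, new interval: [1.425000, 1.576250]
Iteration 4:
  c_4 = (1.425000 + 1.576250)/2 = 1.500625
  f(c_4) = f(1.500625) = -0.093493
  f(a) × f(c) ≥ 0, new interval: [1.500625, 1.576250]
Iteration 5:
  c_5 = (1.500625 + 1.576250)/2 = 1.538437
  f(c_5) = f(1.538437) = -0.030795
  f(a) × f(c) ≥ 0, new interval: [1.538437, 1.576250]
Iteration 6:
  c_6 = (1.538437 + 1.576250)/2 = 1.557344
  f(c_6) = f(1.557344) = 0.000325
  f(a) × f(c) < 0, new interval: [1.538437, 1.557344]

After 6 iteration(s), the approximation is c_6 = 1.557344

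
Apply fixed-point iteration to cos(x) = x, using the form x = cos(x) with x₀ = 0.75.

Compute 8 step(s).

Equation: cos(x) = x
Fixed-point form: x = cos(x)
x₀ = 0.75

x_1 = g(0.750000) = 0.731689
x_2 = g(0.731689) = 0.744047
x_3 = g(0.744047) = 0.735734
x_4 = g(0.735734) = 0.741339
x_5 = g(0.741339) = 0.737565
x_6 = g(0.737565) = 0.740108
x_7 = g(0.740108) = 0.738396
x_8 = g(0.738396) = 0.739549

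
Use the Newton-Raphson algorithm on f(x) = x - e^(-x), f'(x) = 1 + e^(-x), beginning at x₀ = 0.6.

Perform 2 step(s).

f(x) = x - e^(-x)
f'(x) = 1 + e^(-x)
x₀ = 0.6

Newton-Raphson formula: x_{n+1} = x_n - f(x_n)/f'(x_n)

Iteration 1:
  f(0.600000) = 0.051188
  f'(0.600000) = 1.548812
  x_1 = 0.600000 - 0.051188/1.548812 = 0.566950
Iteration 2:
  f(0.566950) = -0.000303
  f'(0.566950) = 1.567253
  x_2 = 0.566950 - (-0.000303)/1.567253 = 0.567143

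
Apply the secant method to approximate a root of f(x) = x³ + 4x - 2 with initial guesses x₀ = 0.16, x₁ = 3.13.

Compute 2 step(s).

f(x) = x³ + 4x - 2
x₀ = 0.16, x₁ = 3.13

Secant formula: x_{n+1} = x_n - f(x_n)(x_n - x_{n-1})/(f(x_n) - f(x_{n-1}))

Iteration 1:
  f(0.160000) = -1.355904
  f(3.130000) = 41.184297
  x_2 = 3.130000 - 41.184297×(3.130000 - 0.160000)/(41.184297 - (-1.355904))
       = 0.254664
Iteration 2:
  f(3.130000) = 41.184297
  f(0.254664) = -0.964827
  x_3 = 0.254664 - (-0.964827)×(0.254664 - 3.130000)/(-0.964827 - 41.184297)
       = 0.320483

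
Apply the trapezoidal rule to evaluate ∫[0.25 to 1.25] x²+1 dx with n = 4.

f(x) = x²+1
a = 0.25, b = 1.25, n = 4
h = (b - a)/n = 0.250000

Trapezoidal rule: (h/2)[f(x₀) + 2f(x₁) + 2f(x₂) + ... + f(xₙ)]

x_0 = 0.2500, f(x_0) = 1.062500, coefficient = 1
x_1 = 0.5000, f(x_1) = 1.250000, coefficient = 2
x_2 = 0.7500, f(x_2) = 1.562500, coefficient = 2
x_3 = 1.0000, f(x_3) = 2.000000, coefficient = 2
x_4 = 1.2500, f(x_4) = 2.562500, coefficient = 1

I ≈ (0.250000/2) × 13.250000 = 1.656250
Exact value: 1.645833
Error: 0.010417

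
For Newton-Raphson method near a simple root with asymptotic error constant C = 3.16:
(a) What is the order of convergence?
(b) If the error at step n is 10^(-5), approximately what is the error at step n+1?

(a) Newton-Raphson has quadratic (order 2) convergence near simple roots.
    This means |e_{n+1}| ≈ C|e_n|².

(b) With |e_n| = 10^(-5) and C = 3.16:
    |e_{n+1}| ≈ 3.16 × (10^(-5))² = 3.16 × 10^(-10)

(a) 2 (quadratic); (b) |e_{n+1}| ≈ 3.160e-10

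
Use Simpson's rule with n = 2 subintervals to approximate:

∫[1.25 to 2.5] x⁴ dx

f(x) = x⁴
a = 1.25, b = 2.5, n = 2
h = (b - a)/n = 0.625000

Simpson's rule: (h/3)[f(x₀) + 4f(x₁) + 2f(x₂) + ... + f(xₙ)]

x_0 = 1.2500, f(x_0) = 2.441406, coefficient = 1
x_1 = 1.8750, f(x_1) = 12.359619, coefficient = 4
x_2 = 2.5000, f(x_2) = 39.062500, coefficient = 1

I ≈ (0.625000/3) × 90.942383 = 18.946330
Exact value: 18.920898
Error: 0.025431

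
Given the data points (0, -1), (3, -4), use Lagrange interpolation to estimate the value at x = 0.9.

Lagrange interpolation formula:
P(x) = Σ yᵢ × Lᵢ(x)
where Lᵢ(x) = Π_{j≠i} (x - xⱼ)/(xᵢ - xⱼ)

L_0(0.9) = (0.9 - 3)/(0 - 3) = 0.700000
L_1(0.9) = (0.9 - 0)/(3 - 0) = 0.300000

P(0.9) = (-1)×L_0(0.9) + (-4)×L_1(0.9)
P(0.9) = -1.900000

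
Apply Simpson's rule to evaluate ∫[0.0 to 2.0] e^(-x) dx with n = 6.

f(x) = e^(-x)
a = 0.0, b = 2.0, n = 6
h = (b - a)/n = 0.333333

Simpson's rule: (h/3)[f(x₀) + 4f(x₁) + 2f(x₂) + ... + f(xₙ)]

x_0 = 0.0000, f(x_0) = 1.000000, coefficient = 1
x_1 = 0.3333, f(x_1) = 0.716531, coefficient = 4
x_2 = 0.6667, f(x_2) = 0.513417, coefficient = 2
x_3 = 1.0000, f(x_3) = 0.367879, coefficient = 4
x_4 = 1.3333, f(x_4) = 0.263597, coefficient = 2
x_5 = 1.6667, f(x_5) = 0.188876, coefficient = 4
x_6 = 2.0000, f(x_6) = 0.135335, coefficient = 1

I ≈ (0.333333/3) × 7.782509 = 0.864723
Exact value: 0.864665
Error: 0.000059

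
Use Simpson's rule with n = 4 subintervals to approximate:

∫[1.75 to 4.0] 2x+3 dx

f(x) = 2x+3
a = 1.75, b = 4.0, n = 4
h = (b - a)/n = 0.562500

Simpson's rule: (h/3)[f(x₀) + 4f(x₁) + 2f(x₂) + ... + f(xₙ)]

x_0 = 1.7500, f(x_0) = 6.500000, coefficient = 1
x_1 = 2.3125, f(x_1) = 7.625000, coefficient = 4
x_2 = 2.8750, f(x_2) = 8.750000, coefficient = 2
x_3 = 3.4375, f(x_3) = 9.875000, coefficient = 4
x_4 = 4.0000, f(x_4) = 11.000000, coefficient = 1

I ≈ (0.562500/3) × 105.000000 = 19.687500
Exact value: 19.687500
Error: 0.000000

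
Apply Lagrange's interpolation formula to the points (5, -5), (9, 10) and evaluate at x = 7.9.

Lagrange interpolation formula:
P(x) = Σ yᵢ × Lᵢ(x)
where Lᵢ(x) = Π_{j≠i} (x - xⱼ)/(xᵢ - xⱼ)

L_0(7.9) = (7.9 - 9)/(5 - 9) = 0.275000
L_1(7.9) = (7.9 - 5)/(9 - 5) = 0.725000

P(7.9) = (-5)×L_0(7.9) + 10×L_1(7.9)
P(7.9) = 5.875000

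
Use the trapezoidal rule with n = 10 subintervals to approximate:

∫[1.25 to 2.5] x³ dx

f(x) = x³
a = 1.25, b = 2.5, n = 10
h = (b - a)/n = 0.125000

Trapezoidal rule: (h/2)[f(x₀) + 2f(x₁) + 2f(x₂) + ... + f(xₙ)]

x_0 = 1.2500, f(x_0) = 1.953125, coefficient = 1
x_1 = 1.3750, f(x_1) = 2.599609, coefficient = 2
x_2 = 1.5000, f(x_2) = 3.375000, coefficient = 2
x_3 = 1.6250, f(x_3) = 4.291016, coefficient = 2
x_4 = 1.7500, f(x_4) = 5.359375, coefficient = 2
x_5 = 1.8750, f(x_5) = 6.591797, coefficient = 2
x_6 = 2.0000, f(x_6) = 8.000000, coefficient = 2
x_7 = 2.1250, f(x_7) = 9.595703, coefficient = 2
x_8 = 2.2500, f(x_8) = 11.390625, coefficient = 2
x_9 = 2.3750, f(x_9) = 13.396484, coefficient = 2
x_10 = 2.5000, f(x_10) = 15.625000, coefficient = 1

I ≈ (0.125000/2) × 146.777344 = 9.173584
Exact value: 9.155273
Error: 0.018311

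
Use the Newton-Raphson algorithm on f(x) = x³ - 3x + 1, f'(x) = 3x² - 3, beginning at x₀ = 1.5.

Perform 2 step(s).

f(x) = x³ - 3x + 1
f'(x) = 3x² - 3
x₀ = 1.5

Newton-Raphson formula: x_{n+1} = x_n - f(x_n)/f'(x_n)

Iteration 1:
  f(1.500000) = -0.125000
  f'(1.500000) = 3.750000
  x_1 = 1.500000 - (-0.125000)/3.750000 = 1.533333
Iteration 2:
  f(1.533333) = 0.005037
  f'(1.533333) = 4.053333
  x_2 = 1.533333 - 0.005037/4.053333 = 1.532091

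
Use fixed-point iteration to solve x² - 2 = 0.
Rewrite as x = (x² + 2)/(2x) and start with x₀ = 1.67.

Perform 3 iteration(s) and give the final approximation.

Equation: x² - 2 = 0
Fixed-point form: x = (x² + 2)/(2x)
x₀ = 1.67

x_1 = g(1.670000) = 1.433802
x_2 = g(1.433802) = 1.414347
x_3 = g(1.414347) = 1.414214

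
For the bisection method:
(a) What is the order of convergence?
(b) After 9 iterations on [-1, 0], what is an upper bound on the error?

(a) Bisection has linear (order 1) convergence; the error is halved each step.

(b) Error bound = (b-a)/2^n = (0 - (-1))/2^{9}
    = 1/2^{9}

(a) 1 (linear); (b) error ≤ 1.95e-03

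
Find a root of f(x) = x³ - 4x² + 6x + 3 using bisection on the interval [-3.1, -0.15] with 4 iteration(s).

f(x) = x³ - 4x² + 6x + 3
Initial interval: [-3.1, -0.15]

Iteration 1:
  c_1 = (-3.100000 + (-0.150000))/2 = -1.625000
  f(c_1) = f(-1.625000) = -21.603516
  f(a) × f(c) ≥ 0, new interval: [-1.625000, -0.150000]
Iteration 2:
  c_2 = (-1.625000 + (-0.150000))/2 = -0.887500
  f(c_2) = f(-0.887500) = -6.174670
  f(a) × f(c) ≥ 0, new interval: [-0.887500, -0.150000]
Iteration 3:
  c_3 = (-0.887500 + (-0.150000))/2 = -0.518750
  f(c_3) = f(-0.518750) = -1.328503
  f(a) × f(c) ≥ 0, new interval: [-0.518750, -0.150000]
Iteration 4:
  c_4 = (-0.518750 + (-0.150000))/2 = -0.334375
  f(c_4) = f(-0.334375) = 0.509138
  f(a) × f(c) < 0, new interval: [-0.518750, -0.334375]

After 4 iteration(s), the approximation is c_4 = -0.334375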